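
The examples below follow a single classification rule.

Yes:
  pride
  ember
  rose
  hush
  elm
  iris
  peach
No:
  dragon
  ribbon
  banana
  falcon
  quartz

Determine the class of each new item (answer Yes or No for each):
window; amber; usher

No, Yes, Yes

'Yes' ⟺ length ≤ 5.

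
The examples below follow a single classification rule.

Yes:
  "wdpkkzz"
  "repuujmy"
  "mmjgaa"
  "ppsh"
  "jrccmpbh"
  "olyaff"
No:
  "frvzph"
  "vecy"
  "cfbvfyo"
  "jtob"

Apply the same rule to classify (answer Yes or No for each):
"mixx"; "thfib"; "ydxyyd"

Yes, No, Yes

The distinguishing property — has a double letter — holds for all the 'Yes' cases and none of the 'No' cases.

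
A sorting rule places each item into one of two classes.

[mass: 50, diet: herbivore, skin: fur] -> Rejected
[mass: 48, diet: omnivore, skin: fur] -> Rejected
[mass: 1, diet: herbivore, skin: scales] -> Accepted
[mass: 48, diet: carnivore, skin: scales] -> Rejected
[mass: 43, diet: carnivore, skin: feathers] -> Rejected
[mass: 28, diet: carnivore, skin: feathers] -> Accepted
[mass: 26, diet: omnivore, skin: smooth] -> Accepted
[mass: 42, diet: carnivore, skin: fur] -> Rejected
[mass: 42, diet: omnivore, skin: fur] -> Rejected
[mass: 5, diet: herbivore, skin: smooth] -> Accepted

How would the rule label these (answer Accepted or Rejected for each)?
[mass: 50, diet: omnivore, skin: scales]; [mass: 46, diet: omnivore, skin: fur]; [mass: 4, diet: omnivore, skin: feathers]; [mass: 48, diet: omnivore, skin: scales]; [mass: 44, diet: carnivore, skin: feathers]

Rejected, Rejected, Accepted, Rejected, Rejected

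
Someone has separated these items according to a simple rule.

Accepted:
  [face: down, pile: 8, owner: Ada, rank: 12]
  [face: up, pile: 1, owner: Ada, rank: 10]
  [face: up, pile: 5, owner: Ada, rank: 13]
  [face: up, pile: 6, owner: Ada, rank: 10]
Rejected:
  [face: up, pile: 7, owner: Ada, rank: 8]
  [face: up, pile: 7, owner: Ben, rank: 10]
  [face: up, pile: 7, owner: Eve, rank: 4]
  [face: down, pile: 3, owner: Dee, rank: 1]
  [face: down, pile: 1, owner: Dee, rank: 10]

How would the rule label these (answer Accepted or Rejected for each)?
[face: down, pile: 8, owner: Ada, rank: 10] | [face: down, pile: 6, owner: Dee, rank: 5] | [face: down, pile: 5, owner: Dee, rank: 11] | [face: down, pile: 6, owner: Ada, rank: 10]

Every 'Accepted' example satisfies: owner is Ada AND rank ≥ 10. None of the 'Rejected' examples do.

Accepted, Rejected, Rejected, Accepted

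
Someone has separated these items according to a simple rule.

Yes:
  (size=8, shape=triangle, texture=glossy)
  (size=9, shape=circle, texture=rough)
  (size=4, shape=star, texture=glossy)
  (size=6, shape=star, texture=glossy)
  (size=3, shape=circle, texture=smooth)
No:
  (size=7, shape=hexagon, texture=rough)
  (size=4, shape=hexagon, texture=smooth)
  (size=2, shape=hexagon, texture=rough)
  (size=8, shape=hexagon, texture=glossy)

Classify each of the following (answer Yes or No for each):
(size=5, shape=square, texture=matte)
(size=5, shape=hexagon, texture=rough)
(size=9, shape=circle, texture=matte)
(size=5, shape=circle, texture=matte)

Yes, No, Yes, Yes

All 'Yes' examples share one property — shape is not hexagon — and every 'No' example lacks it.
(size=5, shape=square, texture=matte): Yes (shape is square). (size=5, shape=hexagon, texture=rough): No (shape is hexagon). (size=9, shape=circle, texture=matte): Yes (shape is circle). (size=5, shape=circle, texture=matte): Yes (shape is circle).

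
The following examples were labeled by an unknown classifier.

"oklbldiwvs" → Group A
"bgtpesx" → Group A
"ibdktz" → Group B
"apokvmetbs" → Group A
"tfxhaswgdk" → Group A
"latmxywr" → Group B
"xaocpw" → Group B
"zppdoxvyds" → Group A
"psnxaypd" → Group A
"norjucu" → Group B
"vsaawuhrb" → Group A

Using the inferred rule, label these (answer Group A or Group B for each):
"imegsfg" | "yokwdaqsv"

Group A, Group A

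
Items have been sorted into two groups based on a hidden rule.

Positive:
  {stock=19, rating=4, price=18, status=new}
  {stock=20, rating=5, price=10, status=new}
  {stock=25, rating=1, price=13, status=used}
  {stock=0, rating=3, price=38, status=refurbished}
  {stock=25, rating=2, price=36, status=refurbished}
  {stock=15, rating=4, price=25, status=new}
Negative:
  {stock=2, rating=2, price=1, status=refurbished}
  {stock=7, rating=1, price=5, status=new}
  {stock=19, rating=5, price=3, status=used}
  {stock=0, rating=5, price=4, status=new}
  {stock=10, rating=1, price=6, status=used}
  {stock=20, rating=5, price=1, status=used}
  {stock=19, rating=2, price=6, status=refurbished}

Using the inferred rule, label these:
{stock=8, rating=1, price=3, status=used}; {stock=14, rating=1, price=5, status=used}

Negative, Negative

The rule appears to be: price ≥ 10.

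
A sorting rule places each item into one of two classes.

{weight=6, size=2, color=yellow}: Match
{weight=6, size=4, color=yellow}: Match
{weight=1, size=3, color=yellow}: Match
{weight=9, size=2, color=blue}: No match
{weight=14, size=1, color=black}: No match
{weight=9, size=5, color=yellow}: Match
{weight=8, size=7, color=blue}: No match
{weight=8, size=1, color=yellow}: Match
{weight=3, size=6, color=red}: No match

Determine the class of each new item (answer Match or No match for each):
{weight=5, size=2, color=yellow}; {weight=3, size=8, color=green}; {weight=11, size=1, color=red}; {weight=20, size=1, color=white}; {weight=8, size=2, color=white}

Match, No match, No match, No match, No match

All 'Match' examples share one property — color is yellow — and every 'No match' example lacks it.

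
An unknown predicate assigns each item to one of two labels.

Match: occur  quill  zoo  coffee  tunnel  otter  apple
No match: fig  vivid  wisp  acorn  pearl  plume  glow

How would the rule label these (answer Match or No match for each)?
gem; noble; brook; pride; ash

Checking candidate rules against both groups, what survives is: has a double letter.
gem → no doubled letter → No match.
noble → no doubled letter → No match.
brook → 'oo' doubled → Match.
pride → no doubled letter → No match.
ash → no doubled letter → No match.

No match, No match, Match, No match, No match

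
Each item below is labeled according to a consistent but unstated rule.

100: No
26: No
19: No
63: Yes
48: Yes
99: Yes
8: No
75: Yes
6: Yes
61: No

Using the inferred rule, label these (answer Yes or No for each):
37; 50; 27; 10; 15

No, No, Yes, No, Yes

One predicate separates the groups cleanly: multiple of 3.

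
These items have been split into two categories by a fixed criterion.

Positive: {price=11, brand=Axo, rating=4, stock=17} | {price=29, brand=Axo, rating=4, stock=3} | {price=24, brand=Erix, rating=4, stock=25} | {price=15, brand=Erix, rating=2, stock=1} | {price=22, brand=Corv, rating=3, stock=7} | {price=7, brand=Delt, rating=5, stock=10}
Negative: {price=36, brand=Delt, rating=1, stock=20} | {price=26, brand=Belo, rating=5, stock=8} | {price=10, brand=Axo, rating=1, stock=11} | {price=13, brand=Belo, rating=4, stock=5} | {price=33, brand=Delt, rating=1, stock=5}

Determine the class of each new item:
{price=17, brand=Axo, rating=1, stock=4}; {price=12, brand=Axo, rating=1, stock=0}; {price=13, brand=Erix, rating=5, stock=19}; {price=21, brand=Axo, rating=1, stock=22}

'Positive' ⟺ brand is not Belo AND rating ≥ 2.
{price=17, brand=Axo, rating=1, stock=4}: brand is Axo, rating = 1 — does not fit, so Negative. {price=12, brand=Axo, rating=1, stock=0}: brand is Axo, rating = 1 — does not fit, so Negative. {price=13, brand=Erix, rating=5, stock=19}: brand is Erix, rating = 5 — qualifies, so Positive. {price=21, brand=Axo, rating=1, stock=22}: brand is Axo, rating = 1 — does not fit, so Negative.

Negative, Negative, Positive, Negative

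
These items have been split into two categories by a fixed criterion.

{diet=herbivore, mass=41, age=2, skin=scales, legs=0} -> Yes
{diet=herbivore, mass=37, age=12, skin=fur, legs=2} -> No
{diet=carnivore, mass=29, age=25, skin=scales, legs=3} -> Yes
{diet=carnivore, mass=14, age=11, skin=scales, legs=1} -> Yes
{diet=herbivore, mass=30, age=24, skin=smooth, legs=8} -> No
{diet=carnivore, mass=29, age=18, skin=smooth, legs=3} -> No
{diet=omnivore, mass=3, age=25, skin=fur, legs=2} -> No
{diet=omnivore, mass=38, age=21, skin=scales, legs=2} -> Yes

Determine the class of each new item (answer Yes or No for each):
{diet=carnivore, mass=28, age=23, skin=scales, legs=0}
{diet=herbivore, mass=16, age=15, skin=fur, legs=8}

Looking at the examples, the only property every 'Yes' case has and every 'No' case lacks is: skin is scales.

Yes, No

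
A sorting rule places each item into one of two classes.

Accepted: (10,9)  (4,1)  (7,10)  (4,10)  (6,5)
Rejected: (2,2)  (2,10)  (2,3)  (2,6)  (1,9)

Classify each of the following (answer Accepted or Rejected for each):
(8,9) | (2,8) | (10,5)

Accepted, Rejected, Accepted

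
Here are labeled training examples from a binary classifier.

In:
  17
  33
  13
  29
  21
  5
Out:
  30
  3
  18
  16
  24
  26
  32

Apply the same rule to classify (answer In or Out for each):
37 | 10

In, Out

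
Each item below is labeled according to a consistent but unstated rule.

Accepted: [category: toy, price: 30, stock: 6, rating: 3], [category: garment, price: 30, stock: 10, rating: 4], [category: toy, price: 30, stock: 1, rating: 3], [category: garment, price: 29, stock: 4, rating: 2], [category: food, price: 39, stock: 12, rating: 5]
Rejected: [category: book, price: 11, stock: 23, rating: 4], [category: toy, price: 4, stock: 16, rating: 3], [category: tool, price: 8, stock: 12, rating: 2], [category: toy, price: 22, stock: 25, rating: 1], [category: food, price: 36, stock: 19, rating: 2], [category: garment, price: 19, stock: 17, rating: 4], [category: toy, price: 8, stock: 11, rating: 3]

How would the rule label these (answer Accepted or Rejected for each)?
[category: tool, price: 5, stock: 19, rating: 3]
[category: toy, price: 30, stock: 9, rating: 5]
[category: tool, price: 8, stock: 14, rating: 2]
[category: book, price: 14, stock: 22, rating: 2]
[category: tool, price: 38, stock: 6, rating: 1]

Rejected, Accepted, Rejected, Rejected, Accepted

The pattern is that an item is 'Accepted' exactly when: price ≥ 11 AND stock ≤ 12.
[category: tool, price: 5, stock: 19, rating: 3] — price = 5, stock = 19, hence Rejected.
[category: toy, price: 30, stock: 9, rating: 5] — price = 30, stock = 9, hence Accepted.
[category: tool, price: 8, stock: 14, rating: 2] — price = 8, stock = 14, hence Rejected.
[category: book, price: 14, stock: 22, rating: 2] — price = 14, stock = 22, hence Rejected.
[category: tool, price: 38, stock: 6, rating: 1] — price = 38, stock = 6, hence Accepted.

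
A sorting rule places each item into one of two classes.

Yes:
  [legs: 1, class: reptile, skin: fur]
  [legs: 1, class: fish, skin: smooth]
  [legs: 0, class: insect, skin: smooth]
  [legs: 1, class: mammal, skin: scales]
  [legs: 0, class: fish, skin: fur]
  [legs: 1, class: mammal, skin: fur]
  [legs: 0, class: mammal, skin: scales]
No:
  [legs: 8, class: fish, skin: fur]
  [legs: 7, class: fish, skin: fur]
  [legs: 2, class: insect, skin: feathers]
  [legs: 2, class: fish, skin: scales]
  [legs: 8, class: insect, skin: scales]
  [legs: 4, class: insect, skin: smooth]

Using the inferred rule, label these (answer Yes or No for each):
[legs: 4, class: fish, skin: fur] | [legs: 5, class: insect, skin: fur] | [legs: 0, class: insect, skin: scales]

No, No, Yes

All 'Yes' examples share one property — legs ≤ 1 — and every 'No' example lacks it.
No: [legs: 4, class: fish, skin: fur], since legs = 4. No: [legs: 5, class: insect, skin: fur], since legs = 5. Yes: [legs: 0, class: insect, skin: scales], since legs = 0.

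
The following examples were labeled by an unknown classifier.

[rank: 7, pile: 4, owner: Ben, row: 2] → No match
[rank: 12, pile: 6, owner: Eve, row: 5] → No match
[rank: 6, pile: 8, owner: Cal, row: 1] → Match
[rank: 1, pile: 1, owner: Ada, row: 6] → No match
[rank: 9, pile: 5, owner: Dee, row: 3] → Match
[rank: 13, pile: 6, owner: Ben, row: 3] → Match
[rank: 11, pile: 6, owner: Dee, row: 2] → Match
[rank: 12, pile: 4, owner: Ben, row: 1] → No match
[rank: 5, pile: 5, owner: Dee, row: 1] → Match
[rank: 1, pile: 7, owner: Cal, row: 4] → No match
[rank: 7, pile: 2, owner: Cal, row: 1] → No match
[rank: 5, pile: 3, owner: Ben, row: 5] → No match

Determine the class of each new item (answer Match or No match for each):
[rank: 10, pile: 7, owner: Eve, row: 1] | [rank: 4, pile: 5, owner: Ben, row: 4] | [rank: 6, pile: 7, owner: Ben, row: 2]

All 'Match' examples share one property — pile ≥ 5 AND row ≤ 3 — and every 'No match' example lacks it.
[rank: 10, pile: 7, owner: Eve, row: 1]: pile = 7, row = 1, meets the rule → Match. [rank: 4, pile: 5, owner: Ben, row: 4]: pile = 5, row = 4, does not pass → No match. [rank: 6, pile: 7, owner: Ben, row: 2]: pile = 7, row = 2, meets the rule → Match.

Match, No match, Match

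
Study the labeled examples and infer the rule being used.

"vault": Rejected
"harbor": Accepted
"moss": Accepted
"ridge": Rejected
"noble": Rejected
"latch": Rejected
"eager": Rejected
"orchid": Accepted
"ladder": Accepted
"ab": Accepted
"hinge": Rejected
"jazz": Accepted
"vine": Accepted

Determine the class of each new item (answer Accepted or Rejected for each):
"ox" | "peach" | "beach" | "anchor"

The pattern is that an item is 'Accepted' exactly when: even length.
"ox" → length 2 → Accepted. "peach" → length 5 → Rejected. "beach" → length 5 → Rejected. "anchor" → length 6 → Accepted.

Accepted, Rejected, Rejected, Accepted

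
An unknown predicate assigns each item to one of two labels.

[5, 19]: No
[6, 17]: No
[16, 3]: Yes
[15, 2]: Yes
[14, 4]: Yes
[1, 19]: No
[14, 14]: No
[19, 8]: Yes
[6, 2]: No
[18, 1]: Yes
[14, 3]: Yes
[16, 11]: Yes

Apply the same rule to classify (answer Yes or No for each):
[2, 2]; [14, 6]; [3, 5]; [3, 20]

The classifier is using: first > second AND sum ≥ 17.
No: [2, 2], since 2 = 2, 2+2 = 4.
Yes: [14, 6], since 14 > 6, 14+6 = 20.
No: [3, 5], since 3 < 5, 3+5 = 8.
No: [3, 20], since 3 < 20, 3+20 = 23.

No, Yes, No, No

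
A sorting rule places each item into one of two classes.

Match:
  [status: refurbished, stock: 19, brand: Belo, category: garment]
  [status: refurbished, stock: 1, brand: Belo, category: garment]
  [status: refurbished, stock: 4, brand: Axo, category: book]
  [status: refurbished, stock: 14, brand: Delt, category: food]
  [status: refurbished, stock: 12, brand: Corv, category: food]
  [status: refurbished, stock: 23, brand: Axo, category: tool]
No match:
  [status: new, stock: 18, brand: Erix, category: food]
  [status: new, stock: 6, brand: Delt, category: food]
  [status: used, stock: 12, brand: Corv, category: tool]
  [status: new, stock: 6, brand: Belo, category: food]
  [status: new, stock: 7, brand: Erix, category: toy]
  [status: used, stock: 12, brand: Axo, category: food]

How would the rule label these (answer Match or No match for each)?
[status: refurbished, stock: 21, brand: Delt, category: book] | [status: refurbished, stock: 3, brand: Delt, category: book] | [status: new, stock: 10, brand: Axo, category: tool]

Match, Match, No match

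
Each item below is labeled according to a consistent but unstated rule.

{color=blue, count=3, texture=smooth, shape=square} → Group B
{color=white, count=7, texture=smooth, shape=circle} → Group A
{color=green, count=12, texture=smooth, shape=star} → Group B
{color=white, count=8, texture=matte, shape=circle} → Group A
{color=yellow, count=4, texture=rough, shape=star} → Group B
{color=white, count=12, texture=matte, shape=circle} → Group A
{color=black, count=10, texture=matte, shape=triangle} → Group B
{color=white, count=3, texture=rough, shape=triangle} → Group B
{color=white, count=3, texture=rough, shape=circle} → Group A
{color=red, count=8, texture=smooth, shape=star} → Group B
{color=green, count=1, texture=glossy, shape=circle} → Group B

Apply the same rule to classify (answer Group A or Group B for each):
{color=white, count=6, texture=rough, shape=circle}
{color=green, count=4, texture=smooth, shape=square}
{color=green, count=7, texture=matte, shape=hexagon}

Group A, Group B, Group B

The common property of the 'Group A' items is: shape is circle AND color is white. No 'Group B' item has it.
{color=white, count=6, texture=rough, shape=circle} → shape is circle, color is white → Group A.
{color=green, count=4, texture=smooth, shape=square} → shape is square, color is green → Group B.
{color=green, count=7, texture=matte, shape=hexagon} → shape is hexagon, color is green → Group B.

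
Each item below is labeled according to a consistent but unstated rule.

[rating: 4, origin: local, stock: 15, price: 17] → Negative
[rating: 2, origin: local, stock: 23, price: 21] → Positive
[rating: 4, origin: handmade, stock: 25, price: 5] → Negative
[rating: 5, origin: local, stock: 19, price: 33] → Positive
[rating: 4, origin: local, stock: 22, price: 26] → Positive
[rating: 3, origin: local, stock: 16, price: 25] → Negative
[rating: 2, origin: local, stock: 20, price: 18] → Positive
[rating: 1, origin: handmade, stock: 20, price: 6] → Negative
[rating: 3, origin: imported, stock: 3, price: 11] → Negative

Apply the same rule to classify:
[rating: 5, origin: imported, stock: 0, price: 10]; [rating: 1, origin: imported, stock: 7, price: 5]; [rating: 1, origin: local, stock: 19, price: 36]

Negative, Negative, Positive

The pattern is that an item is 'Positive' exactly when: origin is local AND stock ≥ 19.
[rating: 5, origin: imported, stock: 0, price: 10] → origin is imported, stock = 0 → Negative. [rating: 1, origin: imported, stock: 7, price: 5] → origin is imported, stock = 7 → Negative. [rating: 1, origin: local, stock: 19, price: 36] → origin is local, stock = 19 → Positive.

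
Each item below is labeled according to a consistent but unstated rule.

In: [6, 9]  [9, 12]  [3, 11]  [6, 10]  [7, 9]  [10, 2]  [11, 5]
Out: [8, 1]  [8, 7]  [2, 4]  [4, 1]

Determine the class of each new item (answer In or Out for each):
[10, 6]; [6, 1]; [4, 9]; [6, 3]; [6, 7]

One predicate separates the groups cleanly: max ≥ 9.

In, Out, In, Out, Out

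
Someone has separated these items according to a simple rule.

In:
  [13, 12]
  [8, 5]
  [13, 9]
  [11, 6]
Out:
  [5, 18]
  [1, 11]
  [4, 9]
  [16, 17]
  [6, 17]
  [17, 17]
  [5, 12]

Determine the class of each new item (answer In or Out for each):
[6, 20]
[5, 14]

Out, Out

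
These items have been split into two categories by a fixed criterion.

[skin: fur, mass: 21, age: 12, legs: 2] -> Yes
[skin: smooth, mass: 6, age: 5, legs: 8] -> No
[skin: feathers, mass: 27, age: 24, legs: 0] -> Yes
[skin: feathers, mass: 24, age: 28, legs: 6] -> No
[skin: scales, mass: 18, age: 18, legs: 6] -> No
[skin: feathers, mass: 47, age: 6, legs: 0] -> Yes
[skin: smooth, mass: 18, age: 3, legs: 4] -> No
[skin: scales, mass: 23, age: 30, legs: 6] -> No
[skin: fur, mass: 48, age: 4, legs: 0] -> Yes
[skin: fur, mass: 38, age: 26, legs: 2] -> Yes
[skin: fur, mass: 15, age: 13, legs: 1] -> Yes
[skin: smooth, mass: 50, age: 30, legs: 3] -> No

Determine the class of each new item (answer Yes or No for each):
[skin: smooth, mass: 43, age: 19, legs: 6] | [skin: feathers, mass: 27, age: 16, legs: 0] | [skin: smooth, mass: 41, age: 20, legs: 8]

No, Yes, No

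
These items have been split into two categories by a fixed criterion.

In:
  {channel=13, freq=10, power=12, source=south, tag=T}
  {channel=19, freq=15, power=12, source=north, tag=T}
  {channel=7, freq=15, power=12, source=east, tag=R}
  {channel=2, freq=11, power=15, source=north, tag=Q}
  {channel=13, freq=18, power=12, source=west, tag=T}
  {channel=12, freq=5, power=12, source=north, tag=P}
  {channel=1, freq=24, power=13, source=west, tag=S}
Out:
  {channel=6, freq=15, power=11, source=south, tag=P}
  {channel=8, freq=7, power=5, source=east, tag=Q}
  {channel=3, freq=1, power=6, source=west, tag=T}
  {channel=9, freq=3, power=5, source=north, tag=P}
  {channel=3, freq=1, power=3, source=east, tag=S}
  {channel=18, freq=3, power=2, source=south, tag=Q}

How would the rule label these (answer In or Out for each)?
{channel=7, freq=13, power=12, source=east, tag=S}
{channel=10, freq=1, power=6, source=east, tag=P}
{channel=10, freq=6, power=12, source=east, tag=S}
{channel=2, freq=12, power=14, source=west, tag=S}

The classifier is using: power ≥ 12.
{channel=7, freq=13, power=12, source=east, tag=S}: power = 12 — meets the rule, so In. {channel=10, freq=1, power=6, source=east, tag=P}: power = 6 — fails this test, so Out. {channel=10, freq=6, power=12, source=east, tag=S}: power = 12 — meets the rule, so In. {channel=2, freq=12, power=14, source=west, tag=S}: power = 14 — meets the rule, so In.

In, Out, In, In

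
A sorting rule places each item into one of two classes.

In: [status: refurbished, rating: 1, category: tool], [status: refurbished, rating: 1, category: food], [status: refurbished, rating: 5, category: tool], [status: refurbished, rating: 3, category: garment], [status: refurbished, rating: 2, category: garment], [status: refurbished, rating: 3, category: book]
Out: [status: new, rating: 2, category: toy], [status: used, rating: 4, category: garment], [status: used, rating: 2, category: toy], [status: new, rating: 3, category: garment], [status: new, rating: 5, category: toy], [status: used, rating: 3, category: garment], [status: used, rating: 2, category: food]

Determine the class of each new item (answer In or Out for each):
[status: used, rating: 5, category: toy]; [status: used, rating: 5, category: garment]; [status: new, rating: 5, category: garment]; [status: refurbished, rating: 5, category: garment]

Out, Out, Out, In

A rule that fits every label: status is refurbished — true of each 'In' example, false of each 'Out' one.
[status: used, rating: 5, category: toy] — status is used, hence Out.
[status: used, rating: 5, category: garment] — status is used, hence Out.
[status: new, rating: 5, category: garment] — status is new, hence Out.
[status: refurbished, rating: 5, category: garment] — status is refurbished, hence In.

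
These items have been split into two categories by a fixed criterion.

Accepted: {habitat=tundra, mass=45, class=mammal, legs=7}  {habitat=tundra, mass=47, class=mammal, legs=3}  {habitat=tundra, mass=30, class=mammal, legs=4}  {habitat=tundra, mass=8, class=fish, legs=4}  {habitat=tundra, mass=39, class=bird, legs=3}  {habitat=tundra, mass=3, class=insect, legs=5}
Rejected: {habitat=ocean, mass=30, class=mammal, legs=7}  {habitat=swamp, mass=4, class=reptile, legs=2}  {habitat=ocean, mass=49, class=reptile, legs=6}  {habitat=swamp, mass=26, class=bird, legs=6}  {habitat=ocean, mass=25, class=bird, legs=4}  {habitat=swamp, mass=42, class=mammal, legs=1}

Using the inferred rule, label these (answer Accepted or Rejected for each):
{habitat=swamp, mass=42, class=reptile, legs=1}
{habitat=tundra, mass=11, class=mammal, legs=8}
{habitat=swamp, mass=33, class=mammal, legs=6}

The simplest hypothesis consistent with all the labels is: habitat is tundra.
Rejected: {habitat=swamp, mass=42, class=reptile, legs=1}, since habitat is swamp.
Accepted: {habitat=tundra, mass=11, class=mammal, legs=8}, since habitat is tundra.
Rejected: {habitat=swamp, mass=33, class=mammal, legs=6}, since habitat is swamp.

Rejected, Accepted, Rejected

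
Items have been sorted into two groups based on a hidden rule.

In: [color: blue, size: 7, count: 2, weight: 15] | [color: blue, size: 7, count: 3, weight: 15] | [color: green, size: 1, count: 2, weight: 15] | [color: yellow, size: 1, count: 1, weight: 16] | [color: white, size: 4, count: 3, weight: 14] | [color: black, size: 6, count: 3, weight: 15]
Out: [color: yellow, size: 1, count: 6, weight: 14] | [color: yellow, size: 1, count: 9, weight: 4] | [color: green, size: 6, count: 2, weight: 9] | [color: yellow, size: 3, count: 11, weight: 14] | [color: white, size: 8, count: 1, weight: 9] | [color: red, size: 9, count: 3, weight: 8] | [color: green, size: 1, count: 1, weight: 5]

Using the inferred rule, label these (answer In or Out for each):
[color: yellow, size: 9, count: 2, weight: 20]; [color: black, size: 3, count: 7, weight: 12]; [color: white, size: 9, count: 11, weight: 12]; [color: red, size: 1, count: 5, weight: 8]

The pattern is that an item is 'In' exactly when: weight ≥ 14 AND count ≤ 3.
[color: yellow, size: 9, count: 2, weight: 20]: In (weight = 20, count = 2).
[color: black, size: 3, count: 7, weight: 12]: Out (weight = 12, count = 7).
[color: white, size: 9, count: 11, weight: 12]: Out (weight = 12, count = 11).
[color: red, size: 1, count: 5, weight: 8]: Out (weight = 8, count = 5).

In, Out, Out, Out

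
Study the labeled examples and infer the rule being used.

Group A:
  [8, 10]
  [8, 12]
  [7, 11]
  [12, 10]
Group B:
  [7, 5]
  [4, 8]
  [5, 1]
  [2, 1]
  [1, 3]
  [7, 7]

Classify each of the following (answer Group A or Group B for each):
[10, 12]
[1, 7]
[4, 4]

Group A, Group B, Group B

'Group A' ⟺ sum ≥ 18.
[10, 12]: 10+12 = 22, meets the rule → Group A. [1, 7]: 1+7 = 8, doesn't match → Group B. [4, 4]: 4+4 = 8, doesn't match → Group B.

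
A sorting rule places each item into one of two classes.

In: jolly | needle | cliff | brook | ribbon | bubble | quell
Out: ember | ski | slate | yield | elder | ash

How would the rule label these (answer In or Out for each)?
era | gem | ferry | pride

Out, Out, In, Out

Rule: has a double letter. This holds for each 'In' example and fails for each 'Out' one.
Out: era, since no doubled letter.
Out: gem, since no doubled letter.
In: ferry, since 'rr' doubled.
Out: pride, since no doubled letter.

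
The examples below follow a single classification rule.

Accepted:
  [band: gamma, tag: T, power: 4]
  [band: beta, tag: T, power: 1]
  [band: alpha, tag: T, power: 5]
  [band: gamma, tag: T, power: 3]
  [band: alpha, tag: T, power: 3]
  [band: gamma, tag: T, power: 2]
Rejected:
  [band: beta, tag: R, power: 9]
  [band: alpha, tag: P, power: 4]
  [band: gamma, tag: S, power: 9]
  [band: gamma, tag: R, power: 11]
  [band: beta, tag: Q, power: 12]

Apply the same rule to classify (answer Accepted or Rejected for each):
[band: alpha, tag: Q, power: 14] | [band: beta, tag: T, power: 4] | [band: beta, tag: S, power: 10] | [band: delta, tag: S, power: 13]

Rejected, Accepted, Rejected, Rejected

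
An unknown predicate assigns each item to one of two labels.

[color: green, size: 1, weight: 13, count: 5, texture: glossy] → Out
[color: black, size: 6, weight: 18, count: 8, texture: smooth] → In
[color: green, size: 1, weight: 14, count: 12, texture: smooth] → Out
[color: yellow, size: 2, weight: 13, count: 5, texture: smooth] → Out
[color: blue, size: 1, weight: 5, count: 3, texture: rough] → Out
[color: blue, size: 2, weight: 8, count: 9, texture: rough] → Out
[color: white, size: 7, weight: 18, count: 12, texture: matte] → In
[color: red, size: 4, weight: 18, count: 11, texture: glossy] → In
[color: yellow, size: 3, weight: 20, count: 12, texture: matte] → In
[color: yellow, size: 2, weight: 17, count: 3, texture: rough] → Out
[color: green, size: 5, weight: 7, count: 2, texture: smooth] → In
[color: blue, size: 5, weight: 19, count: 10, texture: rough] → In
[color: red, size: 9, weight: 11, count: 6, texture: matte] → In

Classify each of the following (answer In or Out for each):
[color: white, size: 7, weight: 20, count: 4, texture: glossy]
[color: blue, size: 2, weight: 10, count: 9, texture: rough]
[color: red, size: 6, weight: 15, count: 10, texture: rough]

In, Out, In

All 'In' examples share one property — size ≥ 3 — and every 'Out' example lacks it.
[color: white, size: 7, weight: 20, count: 4, texture: glossy] → size = 7 → In.
[color: blue, size: 2, weight: 10, count: 9, texture: rough] → size = 2 → Out.
[color: red, size: 6, weight: 15, count: 10, texture: rough] → size = 6 → In.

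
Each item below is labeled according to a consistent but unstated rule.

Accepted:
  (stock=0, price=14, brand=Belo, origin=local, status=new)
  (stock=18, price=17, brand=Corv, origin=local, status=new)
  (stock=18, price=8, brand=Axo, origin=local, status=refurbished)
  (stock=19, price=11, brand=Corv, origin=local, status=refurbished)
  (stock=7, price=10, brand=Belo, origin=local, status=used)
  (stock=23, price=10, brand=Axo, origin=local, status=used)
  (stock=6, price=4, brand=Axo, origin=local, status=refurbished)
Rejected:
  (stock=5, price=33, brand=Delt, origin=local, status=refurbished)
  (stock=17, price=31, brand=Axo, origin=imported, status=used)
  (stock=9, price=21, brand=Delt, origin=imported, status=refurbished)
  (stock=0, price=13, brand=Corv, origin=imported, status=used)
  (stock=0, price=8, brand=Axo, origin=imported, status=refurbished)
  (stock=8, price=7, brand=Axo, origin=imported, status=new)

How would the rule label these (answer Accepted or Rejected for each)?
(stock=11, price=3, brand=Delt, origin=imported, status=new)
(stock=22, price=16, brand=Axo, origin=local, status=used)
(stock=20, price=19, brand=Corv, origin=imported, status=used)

Rejected, Accepted, Rejected

One predicate separates the groups cleanly: origin is local AND price ≤ 17.
(stock=11, price=3, brand=Delt, origin=imported, status=new) → origin is imported, price = 3 → Rejected. (stock=22, price=16, brand=Axo, origin=local, status=used) → origin is local, price = 16 → Accepted. (stock=20, price=19, brand=Corv, origin=imported, status=used) → origin is imported, price = 19 → Rejected.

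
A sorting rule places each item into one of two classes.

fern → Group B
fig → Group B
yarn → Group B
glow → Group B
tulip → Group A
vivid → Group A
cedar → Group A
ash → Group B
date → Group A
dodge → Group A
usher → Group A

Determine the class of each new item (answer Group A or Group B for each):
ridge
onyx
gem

Group A, Group B, Group B

The common property of the 'Group A' items is: has ≥ 2 vowels. No 'Group B' item has it.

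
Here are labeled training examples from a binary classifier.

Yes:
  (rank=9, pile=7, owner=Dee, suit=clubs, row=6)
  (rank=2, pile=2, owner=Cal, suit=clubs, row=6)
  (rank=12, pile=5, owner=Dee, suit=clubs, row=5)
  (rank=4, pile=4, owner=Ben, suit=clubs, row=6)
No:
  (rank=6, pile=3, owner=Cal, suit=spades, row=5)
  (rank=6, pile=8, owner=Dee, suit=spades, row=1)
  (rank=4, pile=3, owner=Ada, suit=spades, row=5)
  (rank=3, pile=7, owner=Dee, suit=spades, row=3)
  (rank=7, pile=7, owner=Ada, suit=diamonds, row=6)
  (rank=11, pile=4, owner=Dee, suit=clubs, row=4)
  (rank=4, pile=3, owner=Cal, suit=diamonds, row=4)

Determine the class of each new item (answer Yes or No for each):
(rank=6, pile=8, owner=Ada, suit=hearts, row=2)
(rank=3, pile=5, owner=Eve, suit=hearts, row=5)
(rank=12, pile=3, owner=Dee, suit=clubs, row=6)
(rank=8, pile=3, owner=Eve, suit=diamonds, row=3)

No, No, Yes, No

The simplest hypothesis consistent with all the labels is: suit is clubs AND row ≥ 5.
(rank=6, pile=8, owner=Ada, suit=hearts, row=2) — suit is hearts, row = 2, hence No.
(rank=3, pile=5, owner=Eve, suit=hearts, row=5) — suit is hearts, row = 5, hence No.
(rank=12, pile=3, owner=Dee, suit=clubs, row=6) — suit is clubs, row = 6, hence Yes.
(rank=8, pile=3, owner=Eve, suit=diamonds, row=3) — suit is diamonds, row = 3, hence No.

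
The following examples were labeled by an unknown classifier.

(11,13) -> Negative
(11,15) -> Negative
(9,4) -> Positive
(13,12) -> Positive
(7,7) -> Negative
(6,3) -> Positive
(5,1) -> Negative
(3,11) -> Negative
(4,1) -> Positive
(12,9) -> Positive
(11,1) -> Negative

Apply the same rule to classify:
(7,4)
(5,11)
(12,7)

Positive, Negative, Positive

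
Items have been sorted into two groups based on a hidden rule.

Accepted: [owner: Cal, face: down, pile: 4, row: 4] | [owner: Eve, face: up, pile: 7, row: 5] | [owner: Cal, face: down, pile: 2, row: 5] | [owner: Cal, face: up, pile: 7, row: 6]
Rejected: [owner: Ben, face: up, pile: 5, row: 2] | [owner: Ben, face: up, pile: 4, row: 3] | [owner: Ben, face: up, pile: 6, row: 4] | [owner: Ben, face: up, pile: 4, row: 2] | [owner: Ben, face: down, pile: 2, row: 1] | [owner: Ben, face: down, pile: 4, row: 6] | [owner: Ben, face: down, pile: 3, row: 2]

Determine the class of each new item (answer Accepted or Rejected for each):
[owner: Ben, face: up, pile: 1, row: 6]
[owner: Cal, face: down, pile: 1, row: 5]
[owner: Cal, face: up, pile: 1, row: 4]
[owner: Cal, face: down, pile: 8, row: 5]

Rule: owner is not Ben. This holds for each 'Accepted' example and fails for each 'Rejected' one.
Rejected: [owner: Ben, face: up, pile: 1, row: 6], since owner is Ben. Accepted: [owner: Cal, face: down, pile: 1, row: 5], since owner is Cal. Accepted: [owner: Cal, face: up, pile: 1, row: 4], since owner is Cal. Accepted: [owner: Cal, face: down, pile: 8, row: 5], since owner is Cal.

Rejected, Accepted, Accepted, Accepted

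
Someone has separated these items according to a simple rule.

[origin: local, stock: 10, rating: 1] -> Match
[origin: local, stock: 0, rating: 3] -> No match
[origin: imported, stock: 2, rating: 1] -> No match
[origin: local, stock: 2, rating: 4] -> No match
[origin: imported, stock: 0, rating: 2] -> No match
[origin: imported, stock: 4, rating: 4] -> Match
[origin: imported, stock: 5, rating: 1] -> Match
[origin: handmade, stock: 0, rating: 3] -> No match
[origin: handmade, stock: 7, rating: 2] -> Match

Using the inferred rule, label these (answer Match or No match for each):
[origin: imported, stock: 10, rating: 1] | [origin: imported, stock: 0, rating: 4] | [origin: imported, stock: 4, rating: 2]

The pattern is that an item is 'Match' exactly when: stock ≥ 4.

Match, No match, Match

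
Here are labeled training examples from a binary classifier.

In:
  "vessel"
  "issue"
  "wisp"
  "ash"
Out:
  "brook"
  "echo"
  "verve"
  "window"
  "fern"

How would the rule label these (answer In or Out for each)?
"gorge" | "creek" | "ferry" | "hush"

Checking candidate rules against both groups, what survives is: contains 's'.
"gorge": Out (no 's').
"creek": Out (no 's').
"ferry": Out (no 's').
"hush": In (has 's').

Out, Out, Out, In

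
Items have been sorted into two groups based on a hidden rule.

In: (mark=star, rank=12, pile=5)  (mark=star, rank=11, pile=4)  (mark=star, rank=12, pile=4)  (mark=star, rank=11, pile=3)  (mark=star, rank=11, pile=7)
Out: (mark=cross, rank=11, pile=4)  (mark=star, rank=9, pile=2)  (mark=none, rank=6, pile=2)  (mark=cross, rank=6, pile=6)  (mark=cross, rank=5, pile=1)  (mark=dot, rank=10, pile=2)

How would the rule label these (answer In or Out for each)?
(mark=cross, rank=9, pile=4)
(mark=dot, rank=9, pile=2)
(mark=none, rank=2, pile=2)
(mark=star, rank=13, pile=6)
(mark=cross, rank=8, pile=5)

Out, Out, Out, In, Out

A rule that fits every label: mark is star AND pile ≥ 3 — true of each 'In' example, false of each 'Out' one.
(mark=cross, rank=9, pile=4) — mark is cross, pile = 4, hence Out.
(mark=dot, rank=9, pile=2) — mark is dot, pile = 2, hence Out.
(mark=none, rank=2, pile=2) — mark is none, pile = 2, hence Out.
(mark=star, rank=13, pile=6) — mark is star, pile = 6, hence In.
(mark=cross, rank=8, pile=5) — mark is cross, pile = 5, hence Out.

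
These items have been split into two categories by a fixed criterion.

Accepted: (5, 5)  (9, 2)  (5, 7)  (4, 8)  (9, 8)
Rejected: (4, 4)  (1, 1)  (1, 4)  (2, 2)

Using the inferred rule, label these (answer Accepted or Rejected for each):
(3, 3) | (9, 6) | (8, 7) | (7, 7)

The distinguishing property — sum ≥ 10 — holds for all the 'Accepted' cases and none of the 'Rejected' cases.
(3, 3) → 3+3 = 6 → Rejected.
(9, 6) → 9+6 = 15 → Accepted.
(8, 7) → 8+7 = 15 → Accepted.
(7, 7) → 7+7 = 14 → Accepted.

Rejected, Accepted, Accepted, Accepted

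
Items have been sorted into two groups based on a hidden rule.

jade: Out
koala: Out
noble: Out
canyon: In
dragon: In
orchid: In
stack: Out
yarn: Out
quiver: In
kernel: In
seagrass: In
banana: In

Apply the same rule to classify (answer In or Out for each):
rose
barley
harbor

Out, In, In

The classifier is using: length ≥ 6.
Out: rose, since length 4.
In: barley, since length 6.
In: harbor, since length 6.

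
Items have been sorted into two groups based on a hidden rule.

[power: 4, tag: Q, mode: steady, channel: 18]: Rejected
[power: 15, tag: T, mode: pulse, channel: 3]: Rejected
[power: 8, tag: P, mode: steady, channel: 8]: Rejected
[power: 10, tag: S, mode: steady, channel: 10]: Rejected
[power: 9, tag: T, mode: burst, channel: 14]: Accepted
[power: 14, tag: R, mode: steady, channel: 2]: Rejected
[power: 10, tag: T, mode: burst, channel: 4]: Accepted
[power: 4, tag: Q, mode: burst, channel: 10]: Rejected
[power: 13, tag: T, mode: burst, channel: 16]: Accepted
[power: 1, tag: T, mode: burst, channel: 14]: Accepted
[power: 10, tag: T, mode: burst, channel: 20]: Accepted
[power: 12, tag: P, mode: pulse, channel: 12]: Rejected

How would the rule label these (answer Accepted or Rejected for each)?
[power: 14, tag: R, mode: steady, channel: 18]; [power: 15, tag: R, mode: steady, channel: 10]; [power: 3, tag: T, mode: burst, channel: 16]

The classifier is using: tag is T AND mode is burst.
[power: 14, tag: R, mode: steady, channel: 18]: tag is R, mode is steady, fails the rule → Rejected. [power: 15, tag: R, mode: steady, channel: 10]: tag is R, mode is steady, fails the rule → Rejected. [power: 3, tag: T, mode: burst, channel: 16]: tag is T, mode is burst, passes → Accepted.

Rejected, Rejected, Accepted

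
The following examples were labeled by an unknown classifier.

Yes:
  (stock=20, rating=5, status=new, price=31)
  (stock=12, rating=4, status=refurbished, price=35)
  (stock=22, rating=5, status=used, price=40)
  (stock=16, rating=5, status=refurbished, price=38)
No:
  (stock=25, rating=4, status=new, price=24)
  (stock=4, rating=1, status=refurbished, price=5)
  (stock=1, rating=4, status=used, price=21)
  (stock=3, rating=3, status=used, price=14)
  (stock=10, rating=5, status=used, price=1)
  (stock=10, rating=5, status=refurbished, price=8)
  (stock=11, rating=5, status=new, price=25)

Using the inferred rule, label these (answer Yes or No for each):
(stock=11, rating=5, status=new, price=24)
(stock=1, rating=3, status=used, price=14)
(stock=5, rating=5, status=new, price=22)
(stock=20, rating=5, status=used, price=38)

No, No, No, Yes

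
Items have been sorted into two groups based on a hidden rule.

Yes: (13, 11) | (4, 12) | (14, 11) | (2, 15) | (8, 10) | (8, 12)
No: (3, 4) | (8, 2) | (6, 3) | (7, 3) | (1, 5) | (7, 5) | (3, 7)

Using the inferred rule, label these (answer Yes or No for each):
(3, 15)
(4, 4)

'Yes' ⟺ sum ≥ 16.
(3, 15): 3+15 = 18 — satisfies this, so Yes. (4, 4): 4+4 = 8 — fails this test, so No.

Yes, No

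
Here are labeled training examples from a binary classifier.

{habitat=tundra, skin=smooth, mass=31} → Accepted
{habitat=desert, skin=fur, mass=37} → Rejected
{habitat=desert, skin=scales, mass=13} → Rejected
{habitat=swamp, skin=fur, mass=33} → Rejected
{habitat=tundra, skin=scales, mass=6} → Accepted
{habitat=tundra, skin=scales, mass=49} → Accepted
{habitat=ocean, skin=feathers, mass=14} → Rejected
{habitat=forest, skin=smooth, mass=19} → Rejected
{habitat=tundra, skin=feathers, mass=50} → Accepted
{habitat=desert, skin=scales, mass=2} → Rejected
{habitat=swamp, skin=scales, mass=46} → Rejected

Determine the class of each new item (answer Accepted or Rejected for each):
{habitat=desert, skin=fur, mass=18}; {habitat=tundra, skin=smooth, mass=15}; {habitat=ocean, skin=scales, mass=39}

Rejected, Accepted, Rejected

The distinguishing property — habitat is tundra — holds for all the 'Accepted' cases and none of the 'Rejected' cases.
Rejected: {habitat=desert, skin=fur, mass=18}, since habitat is desert.
Accepted: {habitat=tundra, skin=smooth, mass=15}, since habitat is tundra.
Rejected: {habitat=ocean, skin=scales, mass=39}, since habitat is ocean.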